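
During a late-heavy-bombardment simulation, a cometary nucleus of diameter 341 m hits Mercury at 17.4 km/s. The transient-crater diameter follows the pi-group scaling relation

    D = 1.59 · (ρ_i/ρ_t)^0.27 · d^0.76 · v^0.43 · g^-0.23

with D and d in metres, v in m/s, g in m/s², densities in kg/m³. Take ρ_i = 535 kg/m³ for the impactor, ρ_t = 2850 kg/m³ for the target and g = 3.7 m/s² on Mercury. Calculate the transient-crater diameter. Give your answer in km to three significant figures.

D ≈ 4.20 km

In SI units: v = 17400 m/s.
(ρ_i/ρ_t)^0.27 = (535/2850)^0.27 = 0.6366
d^0.76 = 341^0.76 = 84.12
v^0.43 = 17400^0.43 = 66.59
g^-0.23 = 3.7^-0.23 = 0.7401
D = 1.59 × 0.6366 × 84.12 × 66.59 × 0.7401 = 4196 m
   = 4.196 km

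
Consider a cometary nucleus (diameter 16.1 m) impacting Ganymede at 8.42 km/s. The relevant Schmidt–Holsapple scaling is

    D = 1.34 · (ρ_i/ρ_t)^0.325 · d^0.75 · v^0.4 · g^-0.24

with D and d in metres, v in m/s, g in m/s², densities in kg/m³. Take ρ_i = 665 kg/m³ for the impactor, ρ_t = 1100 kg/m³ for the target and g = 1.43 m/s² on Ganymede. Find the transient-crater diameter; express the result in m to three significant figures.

In SI units: v = 8420 m/s.
(ρ_i/ρ_t)^0.325 = (665/1100)^0.325 = 0.8491
d^0.75 = 16.1^0.75 = 8.037
v^0.4 = 8420^0.4 = 37.16
g^-0.24 = 1.43^-0.24 = 0.9177
D = 1.34 × 0.8491 × 8.037 × 37.16 × 0.9177 = 311.8 m

D ≈ 312 m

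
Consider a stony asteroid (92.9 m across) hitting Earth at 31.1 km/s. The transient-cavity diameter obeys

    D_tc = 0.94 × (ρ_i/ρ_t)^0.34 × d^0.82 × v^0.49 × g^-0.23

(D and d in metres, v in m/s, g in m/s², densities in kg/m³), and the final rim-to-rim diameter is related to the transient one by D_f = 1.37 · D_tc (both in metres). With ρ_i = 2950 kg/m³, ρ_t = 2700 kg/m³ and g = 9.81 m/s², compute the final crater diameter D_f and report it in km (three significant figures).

D_f ≈ 5.13 km

v = 31100 m/s.
(ρ_i/ρ_t)^0.34 = (2950/2700)^0.34 = 1.031
d^0.82 = 92.9^0.82 = 41.09
v^0.49 = 31100^0.49 = 159.0
g^-0.23 = 9.81^-0.23 = 0.5914
D_tc = 0.94 × 1.031 × 41.09 × 159.0 × 0.5914 = 3745 m
D_f = 1.37 × 3745 = 5131 m
     = 5.131 km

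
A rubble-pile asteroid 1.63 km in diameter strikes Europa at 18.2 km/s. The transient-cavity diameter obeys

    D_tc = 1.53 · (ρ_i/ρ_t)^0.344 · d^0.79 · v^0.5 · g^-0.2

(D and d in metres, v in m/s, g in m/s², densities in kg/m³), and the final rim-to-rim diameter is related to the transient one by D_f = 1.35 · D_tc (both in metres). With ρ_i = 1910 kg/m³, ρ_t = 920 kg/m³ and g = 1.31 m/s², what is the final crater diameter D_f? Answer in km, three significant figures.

In SI: d = 1630 m, v = 18200 m/s.
(ρ_i/ρ_t)^0.344 = (1910/920)^0.344 = 1.286
d^0.79 = 1630^0.79 = 344.8
v^0.5 = 18200^0.5 = 134.9
g^-0.2 = 1.31^-0.2 = 0.9474
D_tc = 1.53 × 1.286 × 344.8 × 134.9 × 0.9474 = 86710 m
D_f = 1.35 × 86710 = 1.171 × 10^5 m
     = 117.1 km

D_f ≈ 117 km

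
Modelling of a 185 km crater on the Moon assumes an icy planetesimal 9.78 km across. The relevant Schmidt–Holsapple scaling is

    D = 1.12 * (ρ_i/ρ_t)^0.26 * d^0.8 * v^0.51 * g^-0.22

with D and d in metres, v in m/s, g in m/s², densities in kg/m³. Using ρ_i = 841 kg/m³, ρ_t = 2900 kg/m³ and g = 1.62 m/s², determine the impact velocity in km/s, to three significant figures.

v ≈ 21.7 km/s

Rearranging for v: v = [D / (1.12 · (841/2900)^0.26 · 9780^0.8 · 1.62^-0.22)]^(1/0.51).
D = 185000 m.
(841/2900)^0.26 = 0.7248
9780^0.8 = 1557
1.62^-0.22 = 0.8993
Denominator = 1.12 × 0.7248 × 1557 × 0.8993 = 1137
D / 1137 = 185000 / 1137 = 162.7
v = 162.7^(1/0.51) = 162.7^1.9608 = 21681 m/s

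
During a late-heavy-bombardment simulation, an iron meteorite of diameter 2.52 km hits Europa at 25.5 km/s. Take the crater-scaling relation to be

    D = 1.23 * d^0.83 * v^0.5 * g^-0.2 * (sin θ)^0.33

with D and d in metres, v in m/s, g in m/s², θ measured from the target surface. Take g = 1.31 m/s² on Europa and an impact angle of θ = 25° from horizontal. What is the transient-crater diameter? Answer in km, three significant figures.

D ≈ 93.2 km

In SI units: d = 2520 m, v = 25500 m/s.
d^0.83 = 2520^0.83 = 665.5
v^0.5 = 25500^0.5 = 159.7
g^-0.2 = 1.31^-0.2 = 0.9474
(sin 25°)^0.33 = 0.4226^0.33 = 0.7526
D = 1.23 × 665.5 × 159.7 × 0.9474 × 0.7526 = 93209 m
   = 93.21 km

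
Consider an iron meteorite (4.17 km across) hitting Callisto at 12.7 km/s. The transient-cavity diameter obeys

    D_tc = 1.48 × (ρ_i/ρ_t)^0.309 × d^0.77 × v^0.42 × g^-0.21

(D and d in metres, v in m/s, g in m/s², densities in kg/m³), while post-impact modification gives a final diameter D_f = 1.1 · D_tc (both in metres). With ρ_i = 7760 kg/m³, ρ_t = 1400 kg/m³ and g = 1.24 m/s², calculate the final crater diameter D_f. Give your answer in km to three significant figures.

In SI: d = 4170 m, v = 12700 m/s.
(ρ_i/ρ_t)^0.309 = (7760/1400)^0.309 = 1.698
d^0.77 = 4170^0.77 = 613.1
v^0.42 = 12700^0.42 = 52.92
g^-0.21 = 1.24^-0.21 = 0.9558
D_tc = 1.48 × 1.698 × 613.1 × 52.92 × 0.9558 = 77930 m
D_f = 1.1 × 77930 = 85723 m
     = 85.72 km

D_f ≈ 85.7 km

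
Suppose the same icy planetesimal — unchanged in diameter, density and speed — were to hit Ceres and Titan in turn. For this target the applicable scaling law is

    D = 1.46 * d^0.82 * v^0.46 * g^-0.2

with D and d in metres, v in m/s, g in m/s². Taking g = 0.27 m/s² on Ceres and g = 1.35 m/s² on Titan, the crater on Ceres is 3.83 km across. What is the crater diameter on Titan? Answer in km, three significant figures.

D ≈ 2.78 km

All impactor-dependent factors cancel in the ratio, leaving D_Titan/D_Ceres = (g_Titan/g_Ceres)^-0.2.
(1.35/0.27)^-0.2 = 5.000^-0.2 = 0.7248
D_Titan = 0.7248 × 3.83 km = 2.78 km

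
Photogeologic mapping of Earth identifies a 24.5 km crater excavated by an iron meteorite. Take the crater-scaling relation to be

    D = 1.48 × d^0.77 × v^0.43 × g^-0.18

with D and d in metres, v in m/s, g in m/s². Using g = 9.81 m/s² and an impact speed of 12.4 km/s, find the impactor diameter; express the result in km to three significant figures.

d ≈ 2.66 km

Rearranging for d: d = [D / (1.48 · 12400^0.43 · 9.81^-0.18)]^(1/0.77).
D = 24500 m.
12400^0.43 = 57.57
9.81^-0.18 = 0.6630
Denominator = 1.48 × 57.57 × 0.6630 = 56.49
D / 56.49 = 24500 / 56.49 = 433.7
d = 433.7^(1/0.77) = 433.7^1.2987 = 2660 m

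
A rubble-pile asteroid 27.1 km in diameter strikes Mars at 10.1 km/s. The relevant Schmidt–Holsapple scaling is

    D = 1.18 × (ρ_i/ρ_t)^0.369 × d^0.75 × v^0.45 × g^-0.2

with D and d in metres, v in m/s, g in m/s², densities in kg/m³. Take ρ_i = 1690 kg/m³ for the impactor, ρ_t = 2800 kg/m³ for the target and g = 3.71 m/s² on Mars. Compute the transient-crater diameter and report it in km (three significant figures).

In SI units: d = 27100 m, v = 10100 m/s.
(ρ_i/ρ_t)^0.369 = (1690/2800)^0.369 = 0.8300
d^0.75 = 27100^0.75 = 2112
v^0.45 = 10100^0.45 = 63.38
g^-0.2 = 3.71^-0.2 = 0.7694
D = 1.18 × 0.8300 × 2112 × 63.38 × 0.7694 = 1.009 × 10^5 m
   = 100.9 km

D ≈ 101 km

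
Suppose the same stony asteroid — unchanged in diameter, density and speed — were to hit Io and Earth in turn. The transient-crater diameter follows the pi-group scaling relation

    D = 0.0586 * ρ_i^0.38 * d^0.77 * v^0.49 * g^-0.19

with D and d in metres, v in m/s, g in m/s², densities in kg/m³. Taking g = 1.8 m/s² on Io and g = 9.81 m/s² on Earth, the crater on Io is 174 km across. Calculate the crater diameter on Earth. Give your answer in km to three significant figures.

D ≈ 126 km

All impactor-dependent factors cancel in the ratio, leaving D_Earth/D_Io = (g_Earth/g_Io)^-0.19.
(9.81/1.8)^-0.19 = 5.450^-0.19 = 0.7246
D_Earth = 0.7246 × 174 km = 126 km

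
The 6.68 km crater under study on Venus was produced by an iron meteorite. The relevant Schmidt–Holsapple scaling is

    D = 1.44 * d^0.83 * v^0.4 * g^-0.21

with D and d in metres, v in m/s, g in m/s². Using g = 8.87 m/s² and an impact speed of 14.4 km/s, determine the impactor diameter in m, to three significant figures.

d ≈ 450 m

Rearranging for d: d = [D / (1.44 · 14400^0.4 · 8.87^-0.21)]^(1/0.83).
D = 6680 m.
14400^0.4 = 46.06
8.87^-0.21 = 0.6323
Denominator = 1.44 × 46.06 × 0.6323 = 41.94
D / 41.94 = 6680 / 41.94 = 159.3
d = 159.3^(1/0.83) = 159.3^1.2048 = 450.0 m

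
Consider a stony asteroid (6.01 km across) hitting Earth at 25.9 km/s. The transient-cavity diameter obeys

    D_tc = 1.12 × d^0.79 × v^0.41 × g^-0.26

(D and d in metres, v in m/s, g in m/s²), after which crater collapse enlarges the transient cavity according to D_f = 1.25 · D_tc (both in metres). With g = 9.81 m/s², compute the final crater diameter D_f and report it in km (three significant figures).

In SI: d = 6010 m, v = 25900 m/s.
d^0.79 = 6010^0.79 = 966.7
v^0.41 = 25900^0.41 = 64.48
g^-0.26 = 9.81^-0.26 = 0.5523
D_tc = 1.12 × 966.7 × 64.48 × 0.5523 = 38560 m
D_f = 1.25 × 38560 = 48200 m
     = 48.20 km

D_f ≈ 48.2 km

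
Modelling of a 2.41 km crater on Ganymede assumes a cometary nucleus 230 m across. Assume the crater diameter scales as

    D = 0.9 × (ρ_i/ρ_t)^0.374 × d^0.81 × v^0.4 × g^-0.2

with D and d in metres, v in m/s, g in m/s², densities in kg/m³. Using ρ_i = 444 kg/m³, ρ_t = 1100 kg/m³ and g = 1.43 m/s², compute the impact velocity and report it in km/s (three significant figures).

Rearranging for v: v = [D / (0.9 · (444/1100)^0.374 · 230^0.81 · 1.43^-0.2)]^(1/0.4).
D = 2410 m.
(444/1100)^0.374 = 0.7123
230^0.81 = 81.85
1.43^-0.2 = 0.9310
Denominator = 0.9 × 0.7123 × 81.85 × 0.9310 = 48.85
D / 48.85 = 2410 / 48.85 = 49.33
v = 49.33^(1/0.4) = 49.33^2.5 = 17091 m/s

v ≈ 17.1 km/s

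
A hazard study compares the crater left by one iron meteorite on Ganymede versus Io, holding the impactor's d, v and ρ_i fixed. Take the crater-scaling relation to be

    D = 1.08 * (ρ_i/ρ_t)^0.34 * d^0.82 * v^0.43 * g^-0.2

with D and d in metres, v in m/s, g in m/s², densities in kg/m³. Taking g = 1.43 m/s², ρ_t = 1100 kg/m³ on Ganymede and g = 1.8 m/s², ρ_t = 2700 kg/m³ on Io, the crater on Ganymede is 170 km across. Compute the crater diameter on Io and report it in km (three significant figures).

D ≈ 120 km

The impactor-only factors (d, v, ρ_i) cancel in the ratio, leaving D_Io/D_Ganymede = (g_Io/g_Ganymede)^-0.2 · (ρ_t,Ganymede/ρ_t,Io)^0.34.
(1.8/1.43)^-0.2 = 1.259^-0.2 = 0.9550
(1100/2700)^0.34 = 0.4074^0.34 = 0.7369
Ratio = 0.9550 × 0.7369 = 0.7037
D_Io = 0.7037 × 170 km = 120 km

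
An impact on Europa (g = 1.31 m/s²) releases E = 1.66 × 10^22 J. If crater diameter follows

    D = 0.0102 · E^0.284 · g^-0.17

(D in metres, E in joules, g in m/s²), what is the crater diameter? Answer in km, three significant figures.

D ≈ 19.9 km

E^0.284 = (1.66 × 10^22)^0.284 = 2.044 × 10^6
g^-0.17 = 1.31^-0.17 = 0.9551
D = 0.0102 × 2.044 × 10^6 × 0.9551 = 19913 m
   = 19.91 km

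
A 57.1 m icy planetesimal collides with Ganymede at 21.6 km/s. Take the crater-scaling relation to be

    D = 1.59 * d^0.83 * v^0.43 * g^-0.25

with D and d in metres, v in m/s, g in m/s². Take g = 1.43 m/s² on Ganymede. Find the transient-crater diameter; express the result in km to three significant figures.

D ≈ 3.05 km

In SI units: v = 21600 m/s.
d^0.83 = 57.1^0.83 = 28.71
v^0.43 = 21600^0.43 = 73.08
g^-0.25 = 1.43^-0.25 = 0.9145
D = 1.59 × 28.71 × 73.08 × 0.9145 = 3051 m
   = 3.051 km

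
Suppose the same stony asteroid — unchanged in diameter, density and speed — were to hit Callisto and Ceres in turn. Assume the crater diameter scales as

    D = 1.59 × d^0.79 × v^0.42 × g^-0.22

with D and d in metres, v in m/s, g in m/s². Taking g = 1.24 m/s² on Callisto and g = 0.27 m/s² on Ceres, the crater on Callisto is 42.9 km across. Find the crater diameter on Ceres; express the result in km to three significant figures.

All impactor-dependent factors cancel in the ratio, leaving D_Ceres/D_Callisto = (g_Ceres/g_Callisto)^-0.22.
(0.27/1.24)^-0.22 = 0.2177^-0.22 = 1.399
D_Ceres = 1.399 × 42.9 km = 60.0 km

D ≈ 60.0 km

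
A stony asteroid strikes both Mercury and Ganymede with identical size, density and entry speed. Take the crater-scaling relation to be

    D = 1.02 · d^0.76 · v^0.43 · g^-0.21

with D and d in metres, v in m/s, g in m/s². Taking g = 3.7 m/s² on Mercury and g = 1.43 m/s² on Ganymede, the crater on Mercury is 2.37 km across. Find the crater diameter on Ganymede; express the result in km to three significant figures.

D ≈ 2.89 km

All impactor-dependent factors cancel in the ratio, leaving D_Ganymede/D_Mercury = (g_Ganymede/g_Mercury)^-0.21.
(1.43/3.7)^-0.21 = 0.3865^-0.21 = 1.221
D_Ganymede = 1.221 × 2.37 km = 2.89 km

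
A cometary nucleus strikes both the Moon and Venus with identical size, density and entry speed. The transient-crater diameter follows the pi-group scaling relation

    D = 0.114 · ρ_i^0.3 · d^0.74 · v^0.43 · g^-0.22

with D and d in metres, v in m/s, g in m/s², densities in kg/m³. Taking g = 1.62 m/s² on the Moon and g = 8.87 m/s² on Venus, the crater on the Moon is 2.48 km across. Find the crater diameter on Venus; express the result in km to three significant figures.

All impactor-dependent factors cancel in the ratio, leaving D_Venus/D_Moon = (g_Venus/g_Moon)^-0.22.
(8.87/1.62)^-0.22 = 5.475^-0.22 = 0.6879
D_Venus = 0.6879 × 2.48 km = 1.71 km

D ≈ 1.71 km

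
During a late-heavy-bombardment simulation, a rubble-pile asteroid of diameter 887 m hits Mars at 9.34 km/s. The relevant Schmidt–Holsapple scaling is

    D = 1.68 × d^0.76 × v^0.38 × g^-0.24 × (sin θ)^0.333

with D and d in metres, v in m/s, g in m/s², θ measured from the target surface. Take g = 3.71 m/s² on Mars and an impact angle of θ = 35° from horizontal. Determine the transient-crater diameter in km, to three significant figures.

D ≈ 5.72 km

In SI units: v = 9340 m/s.
d^0.76 = 887^0.76 = 173.9
v^0.38 = 9340^0.38 = 32.27
g^-0.24 = 3.71^-0.24 = 0.7300
(sin 35°)^0.333 = 0.5736^0.333 = 0.8310
D = 1.68 × 173.9 × 32.27 × 0.7300 × 0.8310 = 5719 m
   = 5.719 km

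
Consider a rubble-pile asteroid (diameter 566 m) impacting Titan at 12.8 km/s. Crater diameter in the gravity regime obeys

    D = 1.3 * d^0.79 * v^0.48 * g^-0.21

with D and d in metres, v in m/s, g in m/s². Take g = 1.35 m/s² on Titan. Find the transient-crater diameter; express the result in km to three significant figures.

In SI units: v = 12800 m/s.
d^0.79 = 566^0.79 = 149.5
v^0.48 = 12800^0.48 = 93.64
g^-0.21 = 1.35^-0.21 = 0.9389
D = 1.3 × 149.5 × 93.64 × 0.9389 = 17087 m
   = 17.09 km

D ≈ 17.1 km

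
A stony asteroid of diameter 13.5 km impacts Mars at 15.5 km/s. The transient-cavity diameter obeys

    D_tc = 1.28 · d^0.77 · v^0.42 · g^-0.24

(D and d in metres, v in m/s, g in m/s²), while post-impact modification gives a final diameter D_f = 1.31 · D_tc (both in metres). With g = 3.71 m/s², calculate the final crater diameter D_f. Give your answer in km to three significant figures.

D_f ≈ 107 km

In SI: d = 13500 m, v = 15500 m/s.
d^0.77 = 13500^0.77 = 1515
v^0.42 = 15500^0.42 = 57.54
g^-0.24 = 3.71^-0.24 = 0.7300
D_tc = 1.28 × 1515 × 57.54 × 0.7300 = 81450 m
D_f = 1.31 × 81450 = 1.067 × 10^5 m
     = 106.7 km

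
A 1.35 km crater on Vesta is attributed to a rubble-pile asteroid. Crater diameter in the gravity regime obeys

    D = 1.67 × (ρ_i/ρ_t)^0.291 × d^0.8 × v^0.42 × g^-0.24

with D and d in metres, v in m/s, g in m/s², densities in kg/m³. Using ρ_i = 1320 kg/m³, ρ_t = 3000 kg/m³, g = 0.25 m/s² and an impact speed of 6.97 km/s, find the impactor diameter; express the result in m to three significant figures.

Rearranging for d: d = [D / (1.67 · (1320/3000)^0.291 · 6970^0.42 · 0.25^-0.24)]^(1/0.8).
D = 1350 m.
(1320/3000)^0.291 = 0.7875
6970^0.42 = 41.13
0.25^-0.24 = 1.395
Denominator = 1.67 × 0.7875 × 41.13 × 1.395 = 75.46
D / 75.46 = 1350 / 75.46 = 17.89
d = 17.89^(1/0.8) = 17.89^1.25 = 36.79 m

d ≈ 36.8 m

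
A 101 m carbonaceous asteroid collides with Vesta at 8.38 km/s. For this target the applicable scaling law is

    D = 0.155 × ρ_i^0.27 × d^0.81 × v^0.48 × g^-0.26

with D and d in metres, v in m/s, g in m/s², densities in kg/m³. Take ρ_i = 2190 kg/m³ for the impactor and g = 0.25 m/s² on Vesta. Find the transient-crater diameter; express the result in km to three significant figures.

D ≈ 5.69 km

In SI units: v = 8380 m/s.
ρ_i^0.27 = 2190^0.27 = 7.978
d^0.81 = 101^0.81 = 42.02
v^0.48 = 8380^0.48 = 76.41
g^-0.26 = 0.25^-0.26 = 1.434
D = 0.155 × 7.978 × 42.02 × 76.41 × 1.434 = 5694 m
   = 5.694 km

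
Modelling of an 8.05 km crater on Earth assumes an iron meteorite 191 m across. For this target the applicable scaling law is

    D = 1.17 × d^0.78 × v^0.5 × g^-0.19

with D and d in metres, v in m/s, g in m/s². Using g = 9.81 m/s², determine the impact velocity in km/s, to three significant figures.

v ≈ 31.2 km/s

Rearranging for v: v = [D / (1.17 · 191^0.78 · 9.81^-0.19)]^(1/0.5).
D = 8050 m.
191^0.78 = 60.15
9.81^-0.19 = 0.6480
Denominator = 1.17 × 60.15 × 0.6480 = 45.60
D / 45.60 = 8050 / 45.60 = 176.5
v = 176.5^(1/0.5) = 176.5^2 = 31152 m/s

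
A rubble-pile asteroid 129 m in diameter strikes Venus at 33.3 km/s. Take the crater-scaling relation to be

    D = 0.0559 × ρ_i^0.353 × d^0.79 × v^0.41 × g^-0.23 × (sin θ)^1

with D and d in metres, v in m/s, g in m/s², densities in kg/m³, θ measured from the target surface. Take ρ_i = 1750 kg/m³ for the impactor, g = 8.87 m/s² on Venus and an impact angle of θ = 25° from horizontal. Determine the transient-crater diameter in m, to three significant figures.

In SI units: v = 33300 m/s.
ρ_i^0.353 = 1750^0.353 = 13.96
d^0.79 = 129^0.79 = 46.49
v^0.41 = 33300^0.41 = 71.48
g^-0.23 = 8.87^-0.23 = 0.6053
(sin 25°)^1 = 0.4226^1 = 0.4226
D = 0.0559 × 13.96 × 46.49 × 71.48 × 0.6053 × 0.4226 = 663.3 m

D ≈ 663 m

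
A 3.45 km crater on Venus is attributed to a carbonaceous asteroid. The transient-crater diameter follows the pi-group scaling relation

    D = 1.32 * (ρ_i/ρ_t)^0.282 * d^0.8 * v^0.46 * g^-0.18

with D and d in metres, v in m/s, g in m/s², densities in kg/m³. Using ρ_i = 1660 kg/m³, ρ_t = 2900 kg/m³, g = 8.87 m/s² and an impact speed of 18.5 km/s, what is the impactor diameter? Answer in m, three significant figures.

d ≈ 131 m

Rearranging for d: d = [D / (1.32 · (1660/2900)^0.282 · 18500^0.46 · 8.87^-0.18)]^(1/0.8).
D = 3450 m.
(1660/2900)^0.282 = 0.8544
18500^0.46 = 91.81
8.87^-0.18 = 0.6751
Denominator = 1.32 × 0.8544 × 91.81 × 0.6751 = 69.90
D / 69.90 = 3450 / 69.90 = 49.36
d = 49.36^(1/0.8) = 49.36^1.25 = 130.8 m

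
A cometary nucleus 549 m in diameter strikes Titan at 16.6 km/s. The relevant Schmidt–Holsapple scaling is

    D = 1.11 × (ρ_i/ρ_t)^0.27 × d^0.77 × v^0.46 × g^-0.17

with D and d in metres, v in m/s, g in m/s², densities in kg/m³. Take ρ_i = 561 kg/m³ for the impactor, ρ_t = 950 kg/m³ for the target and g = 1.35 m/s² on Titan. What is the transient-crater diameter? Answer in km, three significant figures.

D ≈ 10.3 km

In SI units: v = 16600 m/s.
(ρ_i/ρ_t)^0.27 = (561/950)^0.27 = 0.8674
d^0.77 = 549^0.77 = 128.7
v^0.46 = 16600^0.46 = 87.35
g^-0.17 = 1.35^-0.17 = 0.9503
D = 1.11 × 0.8674 × 128.7 × 87.35 × 0.9503 = 10286 m
   = 10.29 km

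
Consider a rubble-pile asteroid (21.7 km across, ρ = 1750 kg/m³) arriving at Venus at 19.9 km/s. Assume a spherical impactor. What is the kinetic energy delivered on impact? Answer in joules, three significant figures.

d = 21700 m; v = 19900 m/s.
Mass m = (π/6) ρ d³ = (π/6) × 1750 × (21700)³ = 9.363 × 10^15 kg
E = ½ m v² = 0.5 × 9.363 × 10^15 × (19900)² = 1.854 × 10^24 J

E ≈ 1.85 × 10^24 J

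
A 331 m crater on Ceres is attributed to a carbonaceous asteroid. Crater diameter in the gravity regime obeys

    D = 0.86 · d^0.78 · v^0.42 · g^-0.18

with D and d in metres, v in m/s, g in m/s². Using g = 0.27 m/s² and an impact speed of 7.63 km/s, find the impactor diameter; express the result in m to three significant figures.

d ≈ 12.4 m

Rearranging for d: d = [D / (0.86 · 7630^0.42 · 0.27^-0.18)]^(1/0.78).
7630^0.42 = 42.72
0.27^-0.18 = 1.266
Denominator = 0.86 × 42.72 × 1.266 = 46.51
D / 46.51 = 331 / 46.51 = 7.117
d = 7.117^(1/0.78) = 7.117^1.2821 = 12.38 m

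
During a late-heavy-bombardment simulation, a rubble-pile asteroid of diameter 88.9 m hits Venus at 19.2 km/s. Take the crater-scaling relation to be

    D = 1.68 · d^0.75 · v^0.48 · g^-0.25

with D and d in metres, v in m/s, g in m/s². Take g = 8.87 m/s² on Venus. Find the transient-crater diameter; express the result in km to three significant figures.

In SI units: v = 19200 m/s.
d^0.75 = 88.9^0.75 = 28.95
v^0.48 = 19200^0.48 = 113.8
g^-0.25 = 8.87^-0.25 = 0.5795
D = 1.68 × 28.95 × 113.8 × 0.5795 = 3207 m
   = 3.207 km

D ≈ 3.21 km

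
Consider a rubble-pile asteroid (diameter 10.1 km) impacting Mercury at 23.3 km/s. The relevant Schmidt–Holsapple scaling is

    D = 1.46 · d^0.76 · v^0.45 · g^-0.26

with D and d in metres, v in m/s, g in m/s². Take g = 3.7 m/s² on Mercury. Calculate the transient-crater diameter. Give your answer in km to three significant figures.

D ≈ 106 km

In SI units: d = 10100 m, v = 23300 m/s.
d^0.76 = 10100^0.76 = 1105
v^0.45 = 23300^0.45 = 92.32
g^-0.26 = 3.7^-0.26 = 0.7117
D = 1.46 × 1105 × 92.32 × 0.7117 = 1.060 × 10^5 m
   = 106.0 km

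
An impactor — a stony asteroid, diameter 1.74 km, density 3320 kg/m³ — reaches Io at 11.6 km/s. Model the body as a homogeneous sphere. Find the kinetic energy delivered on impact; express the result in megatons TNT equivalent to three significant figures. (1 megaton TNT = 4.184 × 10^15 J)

d = 1740 m; v = 11600 m/s.
Mass m = (π/6) ρ d³ = (π/6) × 3320 × (1740)³ = 9.158 × 10^12 kg
E = ½ m v² = 0.5 × 9.158 × 10^12 × (11600)² = 6.162 × 10^20 J
   = 6.162 × 10^20 / 4.184×10^15 = 1.473 × 10^5 Mt

E ≈ 1.47 × 10^5 Mt TNT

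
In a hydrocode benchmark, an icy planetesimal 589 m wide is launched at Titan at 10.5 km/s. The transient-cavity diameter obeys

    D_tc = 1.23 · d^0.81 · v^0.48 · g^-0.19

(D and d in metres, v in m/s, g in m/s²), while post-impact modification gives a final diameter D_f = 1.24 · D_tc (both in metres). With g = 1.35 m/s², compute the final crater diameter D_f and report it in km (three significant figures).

D_f ≈ 21.5 km

v = 10500 m/s.
d^0.81 = 589^0.81 = 175.3
v^0.48 = 10500^0.48 = 85.15
g^-0.19 = 1.35^-0.19 = 0.9446
D_tc = 1.23 × 175.3 × 85.15 × 0.9446 = 17340 m
D_f = 1.24 × 17340 = 21502 m
     = 21.50 km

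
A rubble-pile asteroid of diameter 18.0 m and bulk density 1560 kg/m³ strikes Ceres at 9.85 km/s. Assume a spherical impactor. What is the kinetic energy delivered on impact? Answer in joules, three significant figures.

v = 9850 m/s.
Mass m = (π/6) ρ d³ = (π/6) × 1560 × (18)³ = 4.764 × 10^6 kg
E = ½ m v² = 0.5 × 4.764 × 10^6 × (9850)² = 2.311 × 10^14 J

E ≈ 2.31 × 10^14 J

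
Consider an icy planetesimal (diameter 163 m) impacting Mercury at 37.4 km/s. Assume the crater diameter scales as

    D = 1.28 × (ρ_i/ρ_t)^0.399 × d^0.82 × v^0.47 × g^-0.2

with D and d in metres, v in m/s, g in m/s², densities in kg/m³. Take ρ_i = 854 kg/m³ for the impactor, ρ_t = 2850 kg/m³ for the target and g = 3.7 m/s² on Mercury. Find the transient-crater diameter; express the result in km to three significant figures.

D ≈ 5.60 km

In SI units: v = 37400 m/s.
(ρ_i/ρ_t)^0.399 = (854/2850)^0.399 = 0.6183
d^0.82 = 163^0.82 = 65.16
v^0.47 = 37400^0.47 = 141.0
g^-0.2 = 3.7^-0.2 = 0.7698
D = 1.28 × 0.6183 × 65.16 × 141.0 × 0.7698 = 5597 m
   = 5.597 km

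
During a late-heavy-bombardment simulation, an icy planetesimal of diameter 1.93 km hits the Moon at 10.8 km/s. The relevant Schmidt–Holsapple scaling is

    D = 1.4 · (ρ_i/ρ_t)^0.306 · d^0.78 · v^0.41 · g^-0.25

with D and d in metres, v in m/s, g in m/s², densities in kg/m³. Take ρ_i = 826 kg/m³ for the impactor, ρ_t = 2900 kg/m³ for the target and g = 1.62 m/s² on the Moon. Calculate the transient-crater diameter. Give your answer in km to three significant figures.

D ≈ 13.9 km

In SI units: d = 1930 m, v = 10800 m/s.
(ρ_i/ρ_t)^0.306 = (826/2900)^0.306 = 0.6809
d^0.78 = 1930^0.78 = 365.4
v^0.41 = 10800^0.41 = 45.05
g^-0.25 = 1.62^-0.25 = 0.8864
D = 1.4 × 0.6809 × 365.4 × 45.05 × 0.8864 = 13909 m
   = 13.91 km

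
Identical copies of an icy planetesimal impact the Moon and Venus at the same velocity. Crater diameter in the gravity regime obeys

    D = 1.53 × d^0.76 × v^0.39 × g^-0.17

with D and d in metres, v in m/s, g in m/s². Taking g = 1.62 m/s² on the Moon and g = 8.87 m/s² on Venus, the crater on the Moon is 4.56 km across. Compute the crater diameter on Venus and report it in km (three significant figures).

All impactor-dependent factors cancel in the ratio, leaving D_Venus/D_Moon = (g_Venus/g_Moon)^-0.17.
(8.87/1.62)^-0.17 = 5.475^-0.17 = 0.7490
D_Venus = 0.7490 × 4.56 km = 3.42 km

D ≈ 3.42 km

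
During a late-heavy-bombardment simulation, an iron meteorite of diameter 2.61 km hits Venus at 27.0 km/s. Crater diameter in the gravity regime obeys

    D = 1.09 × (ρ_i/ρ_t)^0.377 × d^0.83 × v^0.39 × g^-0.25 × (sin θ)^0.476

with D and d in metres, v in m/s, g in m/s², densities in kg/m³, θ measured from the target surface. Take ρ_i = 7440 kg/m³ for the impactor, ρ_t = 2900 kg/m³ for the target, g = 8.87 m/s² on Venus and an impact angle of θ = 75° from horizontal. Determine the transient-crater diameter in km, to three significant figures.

In SI units: d = 2610 m, v = 27000 m/s.
(ρ_i/ρ_t)^0.377 = (7440/2900)^0.377 = 1.426
d^0.83 = 2610^0.83 = 685.2
v^0.39 = 27000^0.39 = 53.48
g^-0.25 = 8.87^-0.25 = 0.5795
(sin 75°)^0.476 = 0.9659^0.476 = 0.9836
D = 1.09 × 1.426 × 685.2 × 53.48 × 0.5795 × 0.9836 = 32466 m
   = 32.47 km

D ≈ 32.5 km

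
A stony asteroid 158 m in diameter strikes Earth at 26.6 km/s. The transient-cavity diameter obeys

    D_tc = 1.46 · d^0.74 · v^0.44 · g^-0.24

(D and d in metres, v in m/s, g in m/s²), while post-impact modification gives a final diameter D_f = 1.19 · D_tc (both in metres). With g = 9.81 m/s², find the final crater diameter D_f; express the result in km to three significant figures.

D_f ≈ 3.77 km

v = 26600 m/s.
d^0.74 = 158^0.74 = 42.36
v^0.44 = 26600^0.44 = 88.50
g^-0.24 = 9.81^-0.24 = 0.5781
D_tc = 1.46 × 42.36 × 88.50 × 0.5781 = 3164 m
D_f = 1.19 × 3164 = 3765 m
     = 3.765 km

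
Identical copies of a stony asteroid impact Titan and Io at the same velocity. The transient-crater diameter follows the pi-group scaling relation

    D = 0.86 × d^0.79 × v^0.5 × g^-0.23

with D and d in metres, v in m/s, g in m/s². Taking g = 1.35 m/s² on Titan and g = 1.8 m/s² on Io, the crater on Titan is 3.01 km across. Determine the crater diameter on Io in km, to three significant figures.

All impactor-dependent factors cancel in the ratio, leaving D_Io/D_Titan = (g_Io/g_Titan)^-0.23.
(1.8/1.35)^-0.23 = 1.333^-0.23 = 0.9360
D_Io = 0.9360 × 3.01 km = 2.82 km

D ≈ 2.82 km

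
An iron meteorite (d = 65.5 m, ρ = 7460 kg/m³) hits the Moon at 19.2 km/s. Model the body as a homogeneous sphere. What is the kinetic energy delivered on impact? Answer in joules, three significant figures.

E ≈ 2.02 × 10^17 J

v = 19200 m/s.
Mass m = (π/6) ρ d³ = (π/6) × 7460 × (65.5)³ = 1.098 × 10^9 kg
E = ½ m v² = 0.5 × 1.098 × 10^9 × (19200)² = 2.024 × 10^17 J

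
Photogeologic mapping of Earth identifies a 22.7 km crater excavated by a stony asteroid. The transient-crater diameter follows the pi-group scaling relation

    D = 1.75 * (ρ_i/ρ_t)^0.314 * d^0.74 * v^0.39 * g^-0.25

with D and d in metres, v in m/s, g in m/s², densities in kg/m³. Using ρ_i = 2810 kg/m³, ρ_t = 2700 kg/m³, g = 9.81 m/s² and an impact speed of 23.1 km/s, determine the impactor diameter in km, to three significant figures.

Rearranging for d: d = [D / (1.75 · (2810/2700)^0.314 · 23100^0.39 · 9.81^-0.25)]^(1/0.74).
D = 22700 m.
(2810/2700)^0.314 = 1.013
23100^0.39 = 50.33
9.81^-0.25 = 0.5650
Denominator = 1.75 × 1.013 × 50.33 × 0.5650 = 50.41
D / 50.41 = 22700 / 50.41 = 450.3
d = 450.3^(1/0.74) = 450.3^1.3514 = 3854 m

d ≈ 3.85 km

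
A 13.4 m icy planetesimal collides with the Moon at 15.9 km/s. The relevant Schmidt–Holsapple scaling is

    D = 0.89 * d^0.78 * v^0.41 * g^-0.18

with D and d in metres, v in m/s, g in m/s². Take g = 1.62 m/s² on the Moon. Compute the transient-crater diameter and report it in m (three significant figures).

In SI units: v = 15900 m/s.
d^0.78 = 13.4^0.78 = 7.571
v^0.41 = 15900^0.41 = 52.79
g^-0.18 = 1.62^-0.18 = 0.9168
D = 0.89 × 7.571 × 52.79 × 0.9168 = 326.1 m

D ≈ 326 m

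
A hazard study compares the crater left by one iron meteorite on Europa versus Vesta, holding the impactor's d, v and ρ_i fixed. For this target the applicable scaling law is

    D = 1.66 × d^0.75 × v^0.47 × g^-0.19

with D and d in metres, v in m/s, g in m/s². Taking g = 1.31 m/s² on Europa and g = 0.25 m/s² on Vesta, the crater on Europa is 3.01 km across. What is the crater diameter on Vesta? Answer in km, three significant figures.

All impactor-dependent factors cancel in the ratio, leaving D_Vesta/D_Europa = (g_Vesta/g_Europa)^-0.19.
(0.25/1.31)^-0.19 = 0.1908^-0.19 = 1.370
D_Vesta = 1.370 × 3.01 km = 4.12 km

D ≈ 4.12 km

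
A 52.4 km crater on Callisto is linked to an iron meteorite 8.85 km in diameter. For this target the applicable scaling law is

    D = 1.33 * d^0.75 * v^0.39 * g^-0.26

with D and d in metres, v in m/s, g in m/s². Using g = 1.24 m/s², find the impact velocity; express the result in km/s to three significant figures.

v ≈ 18.0 km/s

Rearranging for v: v = [D / (1.33 · 8850^0.75 · 1.24^-0.26)]^(1/0.39).
D = 52400 m.
8850^0.75 = 912.4
1.24^-0.26 = 0.9456
Denominator = 1.33 × 912.4 × 0.9456 = 1147
D / 1147 = 52400 / 1147 = 45.68
v = 45.68^(1/0.39) = 45.68^2.5641 = 18018 m/s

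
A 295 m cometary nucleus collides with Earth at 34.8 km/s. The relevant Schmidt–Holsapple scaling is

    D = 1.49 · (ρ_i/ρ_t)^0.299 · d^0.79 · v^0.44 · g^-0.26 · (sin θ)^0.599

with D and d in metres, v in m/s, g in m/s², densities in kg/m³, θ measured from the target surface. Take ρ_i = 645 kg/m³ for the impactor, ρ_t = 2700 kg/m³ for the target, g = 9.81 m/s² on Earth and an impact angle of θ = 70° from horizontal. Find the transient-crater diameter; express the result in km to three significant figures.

In SI units: v = 34800 m/s.
(ρ_i/ρ_t)^0.299 = (645/2700)^0.299 = 0.6517
d^0.79 = 295^0.79 = 89.36
v^0.44 = 34800^0.44 = 99.61
g^-0.26 = 9.81^-0.26 = 0.5523
(sin 70°)^0.599 = 0.9397^0.599 = 0.9634
D = 1.49 × 0.6517 × 89.36 × 99.61 × 0.5523 × 0.9634 = 4599 m
   = 4.599 km

D ≈ 4.60 km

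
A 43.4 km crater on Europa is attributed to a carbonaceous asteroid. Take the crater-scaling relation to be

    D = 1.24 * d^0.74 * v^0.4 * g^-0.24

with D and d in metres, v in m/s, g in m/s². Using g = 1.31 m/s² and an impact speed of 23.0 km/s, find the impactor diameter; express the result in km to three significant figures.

Rearranging for d: d = [D / (1.24 · 23000^0.4 · 1.31^-0.24)]^(1/0.74).
D = 43400 m.
23000^0.4 = 55.55
1.31^-0.24 = 0.9372
Denominator = 1.24 × 55.55 × 0.9372 = 64.56
D / 64.56 = 43400 / 64.56 = 672.2
d = 672.2^(1/0.74) = 672.2^1.3514 = 6623 m

d ≈ 6.62 km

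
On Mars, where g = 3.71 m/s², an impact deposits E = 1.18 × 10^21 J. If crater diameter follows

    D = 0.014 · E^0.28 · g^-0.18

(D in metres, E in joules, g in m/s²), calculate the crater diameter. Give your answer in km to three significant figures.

E^0.28 = (1.18 × 10^21)^0.28 = 7.946 × 10^5
g^-0.18 = 3.71^-0.18 = 0.7898
D = 0.014 × 7.946 × 10^5 × 0.7898 = 8786 m
   = 8.786 km

D ≈ 8.79 km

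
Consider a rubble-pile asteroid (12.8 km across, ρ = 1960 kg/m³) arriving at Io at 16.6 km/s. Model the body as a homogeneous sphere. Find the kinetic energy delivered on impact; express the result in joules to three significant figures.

E ≈ 2.97 × 10^23 J

d = 12800 m; v = 16600 m/s.
Mass m = (π/6) ρ d³ = (π/6) × 1960 × (12800)³ = 2.152 × 10^15 kg
E = ½ m v² = 0.5 × 2.152 × 10^15 × (16600)² = 2.965 × 10^23 J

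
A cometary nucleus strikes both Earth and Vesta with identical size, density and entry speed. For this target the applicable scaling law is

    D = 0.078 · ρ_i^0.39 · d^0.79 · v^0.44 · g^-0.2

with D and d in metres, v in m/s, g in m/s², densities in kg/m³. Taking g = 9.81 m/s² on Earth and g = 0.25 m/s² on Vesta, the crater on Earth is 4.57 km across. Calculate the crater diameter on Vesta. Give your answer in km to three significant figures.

D ≈ 9.52 km

All impactor-dependent factors cancel in the ratio, leaving D_Vesta/D_Earth = (g_Vesta/g_Earth)^-0.2.
(0.25/9.81)^-0.2 = 0.02548^-0.2 = 2.083
D_Vesta = 2.083 × 4.57 km = 9.52 km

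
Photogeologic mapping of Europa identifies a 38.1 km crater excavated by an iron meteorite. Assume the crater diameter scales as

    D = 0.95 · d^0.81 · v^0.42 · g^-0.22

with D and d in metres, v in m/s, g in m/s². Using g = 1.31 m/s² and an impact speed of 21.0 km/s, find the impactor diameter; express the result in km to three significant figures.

d ≈ 2.98 km

Rearranging for d: d = [D / (0.95 · 21000^0.42 · 1.31^-0.22)]^(1/0.81).
D = 38100 m.
21000^0.42 = 65.36
1.31^-0.22 = 0.9423
Denominator = 0.95 × 65.36 × 0.9423 = 58.51
D / 58.51 = 38100 / 58.51 = 651.2
d = 651.2^(1/0.81) = 651.2^1.2346 = 2977 m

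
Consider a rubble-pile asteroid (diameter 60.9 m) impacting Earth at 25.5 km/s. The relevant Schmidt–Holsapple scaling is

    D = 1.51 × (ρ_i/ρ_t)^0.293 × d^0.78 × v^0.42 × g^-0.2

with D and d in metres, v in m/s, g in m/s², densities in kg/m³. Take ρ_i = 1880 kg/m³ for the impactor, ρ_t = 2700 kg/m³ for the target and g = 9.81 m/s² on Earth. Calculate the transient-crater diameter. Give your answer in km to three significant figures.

D ≈ 1.50 km

In SI units: v = 25500 m/s.
(ρ_i/ρ_t)^0.293 = (1880/2700)^0.293 = 0.8994
d^0.78 = 60.9^0.78 = 24.66
v^0.42 = 25500^0.42 = 70.92
g^-0.2 = 9.81^-0.2 = 0.6334
D = 1.51 × 0.8994 × 24.66 × 70.92 × 0.6334 = 1504 m
   = 1.504 km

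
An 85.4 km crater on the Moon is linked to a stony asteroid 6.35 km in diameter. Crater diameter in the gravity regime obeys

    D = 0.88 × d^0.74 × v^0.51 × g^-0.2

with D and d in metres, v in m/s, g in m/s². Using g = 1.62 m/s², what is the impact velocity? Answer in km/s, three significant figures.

Rearranging for v: v = [D / (0.88 · 6350^0.74 · 1.62^-0.2)]^(1/0.51).
D = 85400 m.
6350^0.74 = 651.7
1.62^-0.2 = 0.9080
Denominator = 0.88 × 651.7 × 0.9080 = 520.7
D / 520.7 = 85400 / 520.7 = 164.0
v = 164.0^(1/0.51) = 164.0^1.9608 = 22022 m/s

v ≈ 22.0 km/s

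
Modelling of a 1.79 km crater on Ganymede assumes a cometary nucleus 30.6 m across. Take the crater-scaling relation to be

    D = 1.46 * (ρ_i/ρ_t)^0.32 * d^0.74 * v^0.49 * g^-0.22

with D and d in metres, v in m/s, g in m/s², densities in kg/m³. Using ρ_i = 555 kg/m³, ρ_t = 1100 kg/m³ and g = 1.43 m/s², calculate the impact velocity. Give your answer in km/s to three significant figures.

v ≈ 21.0 km/s

Rearranging for v: v = [D / (1.46 · (555/1100)^0.32 · 30.6^0.74 · 1.43^-0.22)]^(1/0.49).
D = 1790 m.
(555/1100)^0.32 = 0.8034
30.6^0.74 = 12.57
1.43^-0.22 = 0.9243
Denominator = 1.46 × 0.8034 × 12.57 × 0.9243 = 13.63
D / 13.63 = 1790 / 13.63 = 131.3
v = 131.3^(1/0.49) = 131.3^2.0408 = 21036 m/s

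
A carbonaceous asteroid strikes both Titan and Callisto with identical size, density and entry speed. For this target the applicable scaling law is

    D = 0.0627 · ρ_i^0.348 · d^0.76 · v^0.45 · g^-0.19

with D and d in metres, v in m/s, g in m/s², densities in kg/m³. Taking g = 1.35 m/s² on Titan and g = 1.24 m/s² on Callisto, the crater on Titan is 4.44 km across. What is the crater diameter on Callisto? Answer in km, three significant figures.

All impactor-dependent factors cancel in the ratio, leaving D_Callisto/D_Titan = (g_Callisto/g_Titan)^-0.19.
(1.24/1.35)^-0.19 = 0.9185^-0.19 = 1.016
D_Callisto = 1.016 × 4.44 km = 4.51 km

D ≈ 4.51 km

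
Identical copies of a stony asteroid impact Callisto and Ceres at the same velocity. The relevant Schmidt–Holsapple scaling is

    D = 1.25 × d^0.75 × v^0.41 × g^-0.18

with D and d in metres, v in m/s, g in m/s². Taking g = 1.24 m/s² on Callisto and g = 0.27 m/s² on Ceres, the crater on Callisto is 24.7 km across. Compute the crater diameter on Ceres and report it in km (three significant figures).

D ≈ 32.5 km

All impactor-dependent factors cancel in the ratio, leaving D_Ceres/D_Callisto = (g_Ceres/g_Callisto)^-0.18.
(0.27/1.24)^-0.18 = 0.2177^-0.18 = 1.316
D_Ceres = 1.316 × 24.7 km = 32.5 km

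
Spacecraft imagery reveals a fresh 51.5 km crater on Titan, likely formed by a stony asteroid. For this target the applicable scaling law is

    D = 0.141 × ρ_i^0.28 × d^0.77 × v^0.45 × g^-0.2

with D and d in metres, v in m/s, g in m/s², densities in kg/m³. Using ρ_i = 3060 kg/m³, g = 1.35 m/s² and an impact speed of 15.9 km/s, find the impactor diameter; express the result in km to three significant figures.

Rearranging for d: d = [D / (0.141 · 3060^0.28 · 15900^0.45 · 1.35^-0.2)]^(1/0.77).
D = 51500 m.
3060^0.28 = 9.462
15900^0.45 = 77.74
1.35^-0.2 = 0.9417
Denominator = 0.141 × 9.462 × 77.74 × 0.9417 = 97.67
D / 97.67 = 51500 / 97.67 = 527.3
d = 527.3^(1/0.77) = 527.3^1.2987 = 3429 m

d ≈ 3.43 km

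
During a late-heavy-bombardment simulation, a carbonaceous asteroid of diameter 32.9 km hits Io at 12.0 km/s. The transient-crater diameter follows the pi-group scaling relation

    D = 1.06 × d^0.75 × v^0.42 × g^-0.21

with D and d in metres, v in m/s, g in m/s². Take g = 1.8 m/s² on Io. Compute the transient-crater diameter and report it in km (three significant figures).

D ≈ 118 km

In SI units: d = 32900 m, v = 12000 m/s.
d^0.75 = 32900^0.75 = 2443
v^0.42 = 12000^0.42 = 51.67
g^-0.21 = 1.8^-0.21 = 0.8839
D = 1.06 × 2443 × 51.67 × 0.8839 = 1.183 × 10^5 m
   = 118.3 km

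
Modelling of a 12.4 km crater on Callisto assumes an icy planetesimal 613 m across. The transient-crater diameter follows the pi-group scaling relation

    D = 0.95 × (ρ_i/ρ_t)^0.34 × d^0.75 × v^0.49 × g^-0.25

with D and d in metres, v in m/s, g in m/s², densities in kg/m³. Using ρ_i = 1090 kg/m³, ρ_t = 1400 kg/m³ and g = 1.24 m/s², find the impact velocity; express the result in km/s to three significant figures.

v ≈ 18.0 km/s

Rearranging for v: v = [D / (0.95 · (1090/1400)^0.34 · 613^0.75 · 1.24^-0.25)]^(1/0.49).
D = 12400 m.
(1090/1400)^0.34 = 0.9184
613^0.75 = 123.2
1.24^-0.25 = 0.9476
Denominator = 0.95 × 0.9184 × 123.2 × 0.9476 = 101.9
D / 101.9 = 12400 / 101.9 = 121.7
v = 121.7^(1/0.49) = 121.7^2.0408 = 18016 m/s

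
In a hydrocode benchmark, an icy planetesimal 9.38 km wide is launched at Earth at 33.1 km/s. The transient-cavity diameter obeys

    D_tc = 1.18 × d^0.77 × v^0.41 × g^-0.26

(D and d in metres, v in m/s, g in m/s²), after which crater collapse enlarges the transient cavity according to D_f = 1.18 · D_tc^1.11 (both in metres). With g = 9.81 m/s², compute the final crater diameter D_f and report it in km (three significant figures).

In SI: d = 9380 m, v = 33100 m/s.
d^0.77 = 9380^0.77 = 1144
v^0.41 = 33100^0.41 = 71.31
g^-0.26 = 9.81^-0.26 = 0.5523
D_tc = 1.18 × 1144 × 71.31 × 0.5523 = 53170 m
D_f = 1.18 × (53170)^1.11 = 2.077 × 10^5 m
     = 207.7 km

D_f ≈ 208 km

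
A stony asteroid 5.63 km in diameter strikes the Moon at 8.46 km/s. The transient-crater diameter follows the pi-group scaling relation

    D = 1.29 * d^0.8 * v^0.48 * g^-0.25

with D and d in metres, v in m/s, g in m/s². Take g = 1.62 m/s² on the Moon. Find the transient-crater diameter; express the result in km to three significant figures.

D ≈ 87.9 km

In SI units: d = 5630 m, v = 8460 m/s.
d^0.8 = 5630^0.8 = 1001
v^0.48 = 8460^0.48 = 76.76
g^-0.25 = 1.62^-0.25 = 0.8864
D = 1.29 × 1001 × 76.76 × 0.8864 = 87859 m
   = 87.86 km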